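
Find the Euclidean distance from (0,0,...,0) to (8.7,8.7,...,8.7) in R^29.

||(8.7,8.7,...,8.7)|| = √(29)·8.7 ≈ 46.8509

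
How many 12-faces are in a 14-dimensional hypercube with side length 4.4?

Number of 12-faces = C(14,12) · 2^(14-12) = 91 · 4 = 364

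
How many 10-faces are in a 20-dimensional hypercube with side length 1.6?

f_10(20-cube) = (20 choose 10) · 2^10 = 189190144.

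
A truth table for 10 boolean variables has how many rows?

An n-cube has 2^n vertices; for n = 10 that is 2^10 = 1024.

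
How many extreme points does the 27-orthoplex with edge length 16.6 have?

The vertices are ±e_1, ..., ±e_27, so there are 2·27 = 54.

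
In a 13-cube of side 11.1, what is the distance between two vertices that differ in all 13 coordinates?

Diagonal = √13 · 11.1 ≈ 40.0216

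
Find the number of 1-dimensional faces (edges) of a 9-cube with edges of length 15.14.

The 9-cube has n·2^(n-1) = 9·2^8 = 9·256 = 2304 edges.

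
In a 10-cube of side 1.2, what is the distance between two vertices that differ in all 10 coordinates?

||(1.2,1.2,...,1.2)|| = √(10)·1.2 ≈ 3.79473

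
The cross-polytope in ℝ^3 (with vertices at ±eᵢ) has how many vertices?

The 3-dimensional cross-polytope has 2n = 2·3 = 6 vertices.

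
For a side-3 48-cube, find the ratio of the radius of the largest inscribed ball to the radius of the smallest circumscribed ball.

Ratio = (s/2)/(s√48/2) = 48^(-1/2) ≈ 0.144338.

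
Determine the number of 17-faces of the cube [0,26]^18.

f_17(18-cube) = (18 choose 17) · 2^1 = 36.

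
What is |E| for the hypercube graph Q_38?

Number of 1-faces = C(38,1)·2^(38-1) = 38·137438953472 = 5222680231936.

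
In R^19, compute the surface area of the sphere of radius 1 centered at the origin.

The surface area of an n-ball is 2π^(n/2) r^(n-1) / Γ(n/2). For n=19, r=1: 1024·π^9/34459425 ≈ 0.88581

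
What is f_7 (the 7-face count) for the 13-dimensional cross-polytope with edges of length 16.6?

Each 7-face is the convex hull of 8 vertices, one chosen as ±e_i from each of 8 distinct axes: 2^8·C(13,8) = 329472.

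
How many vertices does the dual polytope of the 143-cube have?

The vertices are ±e_1, ..., ±e_143, so there are 2·143 = 286.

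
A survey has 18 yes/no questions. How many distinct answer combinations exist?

Each vertex is a binary string of length 18, so there are 2^18 = 262144.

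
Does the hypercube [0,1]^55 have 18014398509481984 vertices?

False. The 55-cube has 2^55 = 36028797018963968 vertices.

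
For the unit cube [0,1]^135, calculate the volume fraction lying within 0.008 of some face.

The inner cube has side 1-2·0.008 = 0.984 and volume (0.984)^135 ≈ 0.1133, so the shell holds 0.886672 of the volume.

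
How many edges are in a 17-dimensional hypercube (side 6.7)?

Number of 1-faces = C(17,1) · 2^(17-1) = 17 · 65536 = 1114112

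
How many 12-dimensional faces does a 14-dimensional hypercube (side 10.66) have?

f_12(14-cube) = (14 choose 12) · 2^2 = 364.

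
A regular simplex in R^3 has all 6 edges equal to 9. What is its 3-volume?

Volume = (√2/12) · 9³ = 85.9135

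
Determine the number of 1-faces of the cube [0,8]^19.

Number of 1-faces = C(19,1) · 2^(19-1) = 19 · 262144 = 4980736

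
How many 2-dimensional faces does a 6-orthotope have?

f_2(6-cube) = (6 choose 2) · 2^4 = 240.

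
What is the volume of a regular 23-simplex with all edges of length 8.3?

V = (8.3^23 / 23!) · √((23+1) / 2^23) ≈ 9.00663e-05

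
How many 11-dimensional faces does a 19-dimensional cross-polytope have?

An n-cross-polytope has 2^(k+1)·C(n,k+1) k-faces. Here 2^12·C(19,12) = 4096·50388 = 206389248.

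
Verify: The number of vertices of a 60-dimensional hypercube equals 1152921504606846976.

True. The 60-cube has 2^60 = 1152921504606846976 vertices.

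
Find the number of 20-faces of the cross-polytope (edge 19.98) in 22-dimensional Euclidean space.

f_20(22-orthoplex) = 2^21 · (22 choose 21) = 46137344.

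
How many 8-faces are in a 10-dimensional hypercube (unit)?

Number of 8-faces = C(10,8) · 2^(10-8) = 45 · 4 = 180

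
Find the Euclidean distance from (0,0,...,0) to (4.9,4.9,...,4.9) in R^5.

The space diagonal of an n-cube of side s is s√n. Here 4.9·√5 ≈ 10.9567.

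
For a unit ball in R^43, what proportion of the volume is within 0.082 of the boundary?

1 - (1-0.082)^43 ≈ 0.974752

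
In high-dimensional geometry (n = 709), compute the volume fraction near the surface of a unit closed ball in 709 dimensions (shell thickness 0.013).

1 - (1-0.013)^709 ≈ 0.999906 ≈ 99.9906%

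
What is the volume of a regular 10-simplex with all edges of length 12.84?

For a regular n-simplex with edge a, V = (a^n / n!)·√((n+1)/2^n). With a=12.84, n=10: V ≈ 3478.83.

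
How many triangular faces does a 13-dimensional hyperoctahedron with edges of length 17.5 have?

f_2(13-orthoplex) = 2^3 · (13 choose 3) = 2288.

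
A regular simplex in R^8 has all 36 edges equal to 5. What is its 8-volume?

Volume = 5^8 · √(9/2^8) / 8! ≈ 1.81652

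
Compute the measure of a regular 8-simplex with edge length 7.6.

Volume = 7.6^8 · √(9/2^8) / 8! ≈ 51.7594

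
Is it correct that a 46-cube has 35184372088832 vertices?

False. The 46-cube has 2^46 = 70368744177664 vertices.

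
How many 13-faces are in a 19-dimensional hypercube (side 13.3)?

Choose 13 of 19 axes to span the face (C(19,13) = 27132 ways), then fix each of the remaining 6 coordinates at one of its two extreme values (2^6 = 64 ways): 27132·64 = 1736448.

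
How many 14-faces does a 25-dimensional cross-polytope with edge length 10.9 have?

An n-cross-polytope has 2^(k+1)·C(n,k+1) k-faces. Here 2^15·C(25,15) = 32768·3268760 = 107110727680.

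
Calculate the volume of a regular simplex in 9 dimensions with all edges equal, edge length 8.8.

Volume = 8.8^9 · √(10/2^9) / 9! ≈ 121.884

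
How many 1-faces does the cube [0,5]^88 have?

The 88-cube has n·2^(n-1) = 88·2^87 = 88·154742504910672534362390528 = 13617340432139183023890366464 edges.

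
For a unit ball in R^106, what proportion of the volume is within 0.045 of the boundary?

V(inner)/V(outer) = ((1-0.045)/1)^106 ≈ 0.007592, so the shell fraction is 0.992408.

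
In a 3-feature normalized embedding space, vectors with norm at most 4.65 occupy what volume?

The n-ball volume is π^(n/2)·r^n/Γ(n/2+1). With n=3, r=4.65: V ≈ 421.16.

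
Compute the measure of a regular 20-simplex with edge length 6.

V = (6^20 / 20!) · √((20+1) / 2^20) ≈ 6.72528e-06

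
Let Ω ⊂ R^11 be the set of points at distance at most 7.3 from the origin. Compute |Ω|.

Volume = π^{11/2}·(7.3)^11/Γ(13/2) ≈ 5.91094e+09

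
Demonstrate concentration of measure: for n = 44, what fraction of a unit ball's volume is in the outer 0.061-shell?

1 - (1-0.061)^44 ≈ 0.937297 ≈ 93.73%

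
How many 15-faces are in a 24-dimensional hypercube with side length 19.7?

Number of 15-faces = C(24,15) · 2^(24-15) = 1307504 · 512 = 669442048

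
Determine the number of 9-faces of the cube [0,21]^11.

f_9(11-cube) = (11 choose 9) · 2^2 = 220.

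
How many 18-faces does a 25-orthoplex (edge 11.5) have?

Each 18-face is the convex hull of 19 vertices, one chosen as ±e_i from each of 19 distinct axes: 2^19·C(25,19) = 92851404800.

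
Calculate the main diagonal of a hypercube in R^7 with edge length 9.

The space diagonal of an n-cube of side s is s√n. Here 9·√7 ≈ 23.8118.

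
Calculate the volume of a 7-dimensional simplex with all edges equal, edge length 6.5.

V_7 = √(8) · 6.5^7 / (7! · 2^(7/2)) ≈ 24.3166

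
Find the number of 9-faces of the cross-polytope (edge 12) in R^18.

Number of 9-faces = 2^(9+1) · C(18,9+1) = 1024 · 43758 = 44808192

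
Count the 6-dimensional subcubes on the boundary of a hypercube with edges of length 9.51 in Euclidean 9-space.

Choose 6 of 9 axes to span the face (C(9,6) = 84 ways), then fix each of the remaining 3 coordinates at one of its two extreme values (2^3 = 8 ways): 84·8 = 672.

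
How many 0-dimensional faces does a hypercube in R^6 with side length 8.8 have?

f_0(6-cube) = (6 choose 0) · 2^6 = 64.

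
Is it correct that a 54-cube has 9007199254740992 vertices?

False. The 54-cube has 2^54 = 18014398509481984 vertices.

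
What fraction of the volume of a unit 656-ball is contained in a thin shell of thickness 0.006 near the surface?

Shell fraction = 1 - (1-0.006)^656 ≈ 0.980704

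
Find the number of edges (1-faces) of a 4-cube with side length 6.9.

f_1(4-cube) = (4 choose 1) · 2^3 = 32.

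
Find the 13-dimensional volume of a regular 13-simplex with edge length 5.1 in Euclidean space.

For a regular n-simplex with edge a, V = (a^n / n!)·√((n+1)/2^n). With a=5.1, n=13: V ≈ 0.0104834.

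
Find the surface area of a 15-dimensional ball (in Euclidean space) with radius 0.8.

S = n·V_n(r)/r = 15·V_15(0.8)/0.8 (volume-to-surface relation), giving 0.251641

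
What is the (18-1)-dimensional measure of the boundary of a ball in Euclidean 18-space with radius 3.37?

S = n·V_n(r)/r = 18·V_18(3.37)/3.37 (volume-to-surface relation), giving 1.37901e+09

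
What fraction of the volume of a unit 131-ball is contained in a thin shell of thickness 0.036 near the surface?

Shell fraction = 1 - (1-0.036)^131 ≈ 0.991795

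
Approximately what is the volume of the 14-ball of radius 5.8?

Volume = π^{14/2}·(5.8)^14/Γ(8) ≈ 2.92153e+10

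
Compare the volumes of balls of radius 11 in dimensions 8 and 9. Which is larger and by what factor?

V_8(11) ≈ 8.70021e+08, V_9(11) ≈ 7.77771e+09. The 9-ball is larger by a factor of 8.94.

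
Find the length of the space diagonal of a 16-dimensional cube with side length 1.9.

The space diagonal of an n-cube of side s is s√n. Here 1.9·√16 = 7.6.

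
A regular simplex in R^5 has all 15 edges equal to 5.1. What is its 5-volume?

V = (5.1^5 / 5!) · √((5+1) / 2^5) ≈ 12.45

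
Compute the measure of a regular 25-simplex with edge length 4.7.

V_25 = √(26) · 4.7^25 / (25! · 2^(25/2)) ≈ 3.60091e-12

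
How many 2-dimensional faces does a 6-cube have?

f_2(6-cube) = (6 choose 2) · 2^4 = 240.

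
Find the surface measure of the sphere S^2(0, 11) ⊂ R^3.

The surface area of an n-ball is 2π^(n/2) r^(n-1) / Γ(n/2). For n=3, r=11: 4πr² = 4π·(11)² ≈ 1520.53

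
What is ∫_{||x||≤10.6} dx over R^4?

V_4(10.6) = π^(4/2) · (10.6)^4 / Γ(4/2 + 1) ≈ 62300.7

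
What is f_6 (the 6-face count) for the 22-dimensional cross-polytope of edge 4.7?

f_6(22-orthoplex) = 2^7 · (22 choose 7) = 21829632.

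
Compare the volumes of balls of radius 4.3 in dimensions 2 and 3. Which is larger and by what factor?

V_2(4.3) ≈ 58.088, V_3(4.3) ≈ 333.038. The 3-ball is larger by a factor of 5.733.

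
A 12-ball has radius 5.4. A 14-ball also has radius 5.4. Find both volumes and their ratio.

V_12(5.4) ≈ 8.20903e+08. V_14(5.4) ≈ 1.07431e+10. Ratio V_12/V_14 ≈ 0.07641.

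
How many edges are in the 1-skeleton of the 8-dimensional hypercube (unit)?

Each of the 2^8 = 256 vertices has degree 8; total edges = 8·2^8/2 = 1024.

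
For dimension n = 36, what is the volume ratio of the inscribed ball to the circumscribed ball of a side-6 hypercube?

V_in/V_out = n^(-n/2) = 36^(-36/2) ≈ 9.69516e-29.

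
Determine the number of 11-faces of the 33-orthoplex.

An n-cross-polytope has 2^(k+1)·C(n,k+1) k-faces. Here 2^12·C(33,12) = 4096·354817320 = 1453331742720.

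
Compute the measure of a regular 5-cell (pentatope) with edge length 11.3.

For a regular n-simplex with edge a, V = (a^n / n!)·√((n+1)/2^n). With a=11.3, n=4: V ≈ 379.776.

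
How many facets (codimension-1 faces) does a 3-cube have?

Choose 2 of 3 axes to span the face (C(3,2) = 3 ways), then fix each of the remaining 1 coordinate at one of its two extreme values (2^1 = 2 ways): 3·2 = 6.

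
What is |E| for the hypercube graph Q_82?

Number of 1-faces = C(82,1)·2^(82-1) = 82·2417851639229258349412352 = 198263834416799184651812864.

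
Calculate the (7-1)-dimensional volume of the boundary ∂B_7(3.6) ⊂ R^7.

|∂B_7(3.6)| ≈ 71993.5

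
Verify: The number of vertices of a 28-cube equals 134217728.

False. The 28-cube has 2^28 = 268435456 vertices.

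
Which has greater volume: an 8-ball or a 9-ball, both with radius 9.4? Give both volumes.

V_8(9.4) ≈ 2.47406e+08. V_9(9.4) ≈ 1.89003e+09. The 9-ball is larger.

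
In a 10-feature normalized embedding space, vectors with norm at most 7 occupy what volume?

Volume = π^{10/2}·(7)^10/Γ(6) = 282475249·π^5/120 ≈ 7.20358e+08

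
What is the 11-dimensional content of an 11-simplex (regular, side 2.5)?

For a regular n-simplex with edge a, V = (a^n / n!)·√((n+1)/2^n). With a=2.5, n=11: V ≈ 4.57204e-05.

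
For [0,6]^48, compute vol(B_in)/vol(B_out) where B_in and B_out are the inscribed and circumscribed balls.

Volume scales as r^n, and r_in/r_out = 1/√48, giving (1/√48)^48 ≈ 4.469e-41.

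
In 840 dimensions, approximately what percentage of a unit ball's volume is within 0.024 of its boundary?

1 - (1-0.024)^840 ≈ 0.9999999986 ≈ (100 - 1.37e-07)%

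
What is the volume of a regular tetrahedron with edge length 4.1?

Volume = (√2/12) · 4.1³ = 8.12242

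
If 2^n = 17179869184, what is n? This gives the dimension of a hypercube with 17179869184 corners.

Since 2^n = 17179869184, we have n = 34.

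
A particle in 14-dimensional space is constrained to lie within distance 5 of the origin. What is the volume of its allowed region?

The n-ball volume is π^(n/2)·r^n/Γ(n/2+1). With n=14, r=5: V = 1220703125·π^7/1008 ≈ 3.65762e+09.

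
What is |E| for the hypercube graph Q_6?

The 6-cube has n·2^(n-1) = 6·2^5 = 6·32 = 192 edges.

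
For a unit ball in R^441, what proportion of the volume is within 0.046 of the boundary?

V(inner)/V(outer) = ((1-0.046)/1)^441 ≈ 9.568e-10, so the shell fraction is 0.999999999.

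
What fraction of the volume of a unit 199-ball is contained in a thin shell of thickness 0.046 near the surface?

V(inner)/V(outer) = ((1-0.046)/1)^199 ≈ 8.514e-05, so the shell fraction is 0.999915.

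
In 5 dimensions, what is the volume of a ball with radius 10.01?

Volume = π^{5/2}·(10.01)^5/Γ(7/2) ≈ 529016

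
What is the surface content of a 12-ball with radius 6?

The surface area of an n-ball is 2π^(n/2) r^(n-1) / Γ(n/2). For n=12, r=6: 30233088·π^6/5 ≈ 5.81315e+09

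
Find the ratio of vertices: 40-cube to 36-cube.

The 40-cube has 2^40 = 1099511627776 vertices. The 36-cube has 2^36 = 68719476736 vertices. Ratio: 1099511627776/68719476736 = 16.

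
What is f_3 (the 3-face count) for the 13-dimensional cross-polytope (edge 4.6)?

An n-cross-polytope has 2^(k+1)·C(n,k+1) k-faces. Here 2^4·C(13,4) = 16·715 = 11440.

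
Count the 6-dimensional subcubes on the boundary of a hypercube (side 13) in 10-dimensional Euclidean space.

f_6(10-cube) = (10 choose 6) · 2^4 = 3360.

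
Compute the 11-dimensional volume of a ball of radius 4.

Volume = π^{11/2}·(4)^11/Γ(13/2) = 268435456·π^5/10395 ≈ 7.9025e+06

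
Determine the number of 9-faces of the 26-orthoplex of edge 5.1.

Number of 9-faces = 2^(9+1) · C(26,9+1) = 1024 · 5311735 = 5439216640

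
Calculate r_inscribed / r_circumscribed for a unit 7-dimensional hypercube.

r_in / r_out = (1/2) / (1√7/2) = 1/√7 ≈ 0.377964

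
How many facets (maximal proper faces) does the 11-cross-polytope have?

Each 10-face is the convex hull of 11 vertices, one chosen as ±e_i from each of 11 distinct axes: 2^11·C(11,11) = 2048.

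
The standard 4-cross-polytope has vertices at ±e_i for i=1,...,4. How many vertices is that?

The 4-dimensional cross-polytope has 2n = 2·4 = 8 vertices.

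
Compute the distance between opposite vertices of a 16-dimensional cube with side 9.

d = √(9² + 9² + ... + 9²) [16 terms] = √(16·9²) = 9√16 = 36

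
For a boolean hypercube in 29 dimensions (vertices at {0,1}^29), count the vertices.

Number of vertices = 2^29 = 536870912.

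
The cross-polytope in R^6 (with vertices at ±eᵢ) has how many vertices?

Number of vertices = 2n = 12.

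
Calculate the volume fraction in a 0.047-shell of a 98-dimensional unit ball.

V(inner)/V(outer) = ((1-0.047)/1)^98 ≈ 0.008935, so the shell fraction is 0.991065.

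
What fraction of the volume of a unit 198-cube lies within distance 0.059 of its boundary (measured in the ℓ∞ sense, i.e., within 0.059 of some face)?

The inner cube has side 1-2·0.059 = 0.882 and volume (0.882)^198 ≈ 1.595e-11, so the shell holds 1 - 1.595e-11 of the volume.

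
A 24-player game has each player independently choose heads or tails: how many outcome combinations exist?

Number of vertices = 2^24 = 16777216.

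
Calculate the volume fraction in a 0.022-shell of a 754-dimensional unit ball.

1 - (1-0.022)^754 ≈ 0.9999999481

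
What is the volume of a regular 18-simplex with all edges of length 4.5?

Volume = 4.5^18 · √(19/2^18) / 18! ≈ 7.61362e-07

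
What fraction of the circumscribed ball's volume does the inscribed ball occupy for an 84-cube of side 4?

V_in / V_out = (r_in/r_out)^84 = (1/√84)^84 = 84^(-84/2) ≈ 1.5145e-81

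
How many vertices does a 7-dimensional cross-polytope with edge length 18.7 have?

f_0(7-orthoplex) = 2^1 · (7 choose 1) = 14.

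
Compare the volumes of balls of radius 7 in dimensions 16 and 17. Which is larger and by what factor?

V_16(7) ≈ 7.82073e+12, V_17(7) ≈ 3.27965e+13. The 17-ball is larger by a factor of 4.194.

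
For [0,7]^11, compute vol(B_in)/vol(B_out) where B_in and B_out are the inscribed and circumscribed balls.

V_in / V_out = (r_in/r_out)^11 = (1/√11)^11 = 11^(-11/2) ≈ 1.87215e-06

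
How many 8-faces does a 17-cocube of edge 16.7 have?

Number of 8-faces = 2^(8+1) · C(17,8+1) = 512 · 24310 = 12446720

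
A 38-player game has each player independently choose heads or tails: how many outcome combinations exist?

Each vertex is a binary string of length 38, so there are 2^38 = 274877906944.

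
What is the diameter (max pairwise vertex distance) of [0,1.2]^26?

d = √(1.2² + 1.2² + ... + 1.2²) [26 terms] = √(26·1.2²) = 1.2√26 ≈ 6.11882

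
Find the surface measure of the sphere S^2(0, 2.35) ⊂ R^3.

S = n·V_n(r)/r = 3·V_3(2.35)/2.35 (volume-to-surface relation), giving 4πr² = 4π·(2.35)² ≈ 69.3978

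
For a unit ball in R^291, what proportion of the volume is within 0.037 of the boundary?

1 - (1-0.037)^291 ≈ 0.999983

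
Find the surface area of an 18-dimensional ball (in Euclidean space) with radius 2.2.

S_18(2.2) = 2·π^(18/2)·(2.2)^17 / Γ(18/2) ≈ 979589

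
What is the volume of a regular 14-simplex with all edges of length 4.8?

V_14 = √(15) · 4.8^14 / (14! · 2^(14/2)) ≈ 0.0011962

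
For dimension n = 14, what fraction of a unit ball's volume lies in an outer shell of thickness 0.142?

1 - (1-0.142)^14 ≈ 0.882828 ≈ 88.28%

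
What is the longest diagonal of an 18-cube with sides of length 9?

||(9,9,...,9)|| = √(18)·9 ≈ 38.1838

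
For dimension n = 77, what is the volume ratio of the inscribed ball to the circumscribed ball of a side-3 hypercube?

Volume scales as r^n, and r_in/r_out = 1/√77, giving (1/√77)^77 ≈ 2.34481e-73.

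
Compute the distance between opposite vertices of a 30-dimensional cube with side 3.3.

||(3.3,3.3,...,3.3)|| = √(30)·3.3 ≈ 18.0748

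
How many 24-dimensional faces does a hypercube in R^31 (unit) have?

An n-cube has C(n,k)·2^(n-k) k-faces. Here C(31,24)·2^7 = 2629575·128 = 336585600.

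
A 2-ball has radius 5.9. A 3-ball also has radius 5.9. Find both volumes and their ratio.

V_2(5.9) ≈ 109.359. V_3(5.9) ≈ 860.29. Ratio V_2/V_3 ≈ 0.1271.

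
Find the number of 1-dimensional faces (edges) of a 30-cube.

The 30-cube has n·2^(n-1) = 30·2^29 = 30·536870912 = 16106127360 edges.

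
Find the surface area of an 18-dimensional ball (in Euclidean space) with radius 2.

S_18(2) = 2·π^(18/2)·(2)^17 / Γ(18/2) = 2048·π^9/315 ≈ 193806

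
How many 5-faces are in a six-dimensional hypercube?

f_5(6-cube) = (6 choose 5) · 2^1 = 12.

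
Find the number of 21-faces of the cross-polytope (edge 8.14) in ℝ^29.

An n-cross-polytope has 2^(k+1)·C(n,k+1) k-faces. Here 2^22·C(29,22) = 4194304·1560780 = 6546385797120.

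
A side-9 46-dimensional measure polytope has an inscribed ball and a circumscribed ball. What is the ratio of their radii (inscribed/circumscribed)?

r_in / r_out = (9/2) / (9√46/2) = 1/√46 ≈ 0.147442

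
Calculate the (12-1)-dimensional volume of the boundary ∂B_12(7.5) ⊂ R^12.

S = n·V_n(r)/r = 12·V_12(7.5)/7.5 (volume-to-surface relation), giving 576650390625·π^6/8192 ≈ 6.7674e+10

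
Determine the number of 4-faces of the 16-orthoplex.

Each 4-face is the convex hull of 5 vertices, one chosen as ±e_i from each of 5 distinct axes: 2^5·C(16,5) = 139776.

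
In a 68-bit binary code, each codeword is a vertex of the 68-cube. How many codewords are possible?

An n-cube has 2^n vertices; for n = 68 that is 2^68 = 295147905179352825856.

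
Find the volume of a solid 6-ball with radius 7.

The n-ball volume is π^(n/2)·r^n/Γ(n/2+1). With n=6, r=7: V = 117649·π^3/6 ≈ 607976.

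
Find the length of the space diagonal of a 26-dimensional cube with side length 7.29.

d = √(7.29² + 7.29² + ... + 7.29²) [26 terms] = √(26·7.29²) = 7.29√26 ≈ 37.1719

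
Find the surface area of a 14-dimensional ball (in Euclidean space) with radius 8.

The surface area of an n-ball is 2π^(n/2) r^(n-1) / Γ(n/2). For n=14, r=8: 68719476736·π^7/45 ≈ 4.61229e+12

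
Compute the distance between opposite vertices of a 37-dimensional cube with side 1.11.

The space diagonal of an n-cube of side s is s√n. Here 1.11·√37 ≈ 6.75187.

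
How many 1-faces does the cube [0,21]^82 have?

Each of the 2^82 = 4835703278458516698824704 vertices has degree 82; total edges = 82·2^82/2 = 198263834416799184651812864.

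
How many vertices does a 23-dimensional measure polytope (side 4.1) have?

Number of vertices = 2^23 = 8388608.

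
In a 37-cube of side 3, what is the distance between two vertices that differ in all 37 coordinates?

The space diagonal of an n-cube of side s is s√n. Here 3·√37 ≈ 18.2483.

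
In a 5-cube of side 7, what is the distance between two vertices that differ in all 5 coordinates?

||(7,7,...,7)|| = √(5)·7 ≈ 15.6525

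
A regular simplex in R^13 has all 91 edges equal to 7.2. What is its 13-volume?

Volume = 7.2^13 · √(14/2^13) / 13! ≈ 0.927708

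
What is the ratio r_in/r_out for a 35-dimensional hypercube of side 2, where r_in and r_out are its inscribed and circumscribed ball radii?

For an n-cube of any side s, the inradius is s/2 and the circumradius is s√n/2, so the ratio is 1/√35 ≈ 0.169031.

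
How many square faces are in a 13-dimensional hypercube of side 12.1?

Number of 2-faces = C(13,2) · 2^(13-2) = 78 · 2048 = 159744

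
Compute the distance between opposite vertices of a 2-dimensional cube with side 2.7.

Diagonal = √2 · 2.7 ≈ 3.81838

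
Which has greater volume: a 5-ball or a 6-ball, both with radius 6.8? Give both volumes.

V_5(6.8) ≈ 76532. V_6(6.8) ≈ 510919. The 6-ball is larger.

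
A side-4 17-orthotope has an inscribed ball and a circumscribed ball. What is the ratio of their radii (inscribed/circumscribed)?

r_in = 4/2 (half the side); r_out = 4√17/2 (half the diagonal). Ratio = 1/√17 ≈ 0.242536.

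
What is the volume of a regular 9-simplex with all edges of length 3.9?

V_9 = √(10) · 3.9^9 / (9! · 2^(9/2)) ≈ 0.0803866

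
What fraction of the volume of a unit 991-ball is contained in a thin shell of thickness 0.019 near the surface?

1 - (1-0.019)^991 ≈ 0.9999999945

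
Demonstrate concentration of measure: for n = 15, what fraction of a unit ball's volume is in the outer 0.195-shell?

1 - (1-0.195)^15 ≈ 0.961369 ≈ 96.14%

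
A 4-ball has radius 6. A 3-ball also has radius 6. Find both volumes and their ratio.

V_4(6) ≈ 6395.5. V_3(6) ≈ 904.779. Ratio V_4/V_3 ≈ 7.069.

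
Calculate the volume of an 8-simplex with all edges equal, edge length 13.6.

For a regular n-simplex with edge a, V = (a^n / n!)·√((n+1)/2^n). With a=13.6, n=8: V ≈ 5442.42.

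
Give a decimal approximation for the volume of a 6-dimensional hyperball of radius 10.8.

The n-ball volume is π^(n/2)·r^n/Γ(n/2+1). With n=6, r=10.8: V ≈ 8.20051e+06.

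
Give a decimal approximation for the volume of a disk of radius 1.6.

Volume = π^{2/2}·(1.6)^2/Γ(2) ≈ 8.04248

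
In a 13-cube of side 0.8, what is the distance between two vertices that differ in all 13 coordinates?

||(0.8,0.8,...,0.8)|| = √(13)·0.8 ≈ 2.88444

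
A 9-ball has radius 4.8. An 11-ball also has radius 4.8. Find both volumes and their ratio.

V_9(4.8) ≈ 4.46158e+06. V_11(4.8) ≈ 5.87163e+07. Ratio V_9/V_11 ≈ 0.07599.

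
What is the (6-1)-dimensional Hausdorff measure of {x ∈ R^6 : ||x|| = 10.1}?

S = n·V_n(r)/r = 6·V_6(10.1)/10.1 (volume-to-surface relation), giving 3.25879e+06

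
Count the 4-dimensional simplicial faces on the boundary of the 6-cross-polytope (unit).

Each 4-face is the convex hull of 5 vertices, one chosen as ±e_i from each of 5 distinct axes: 2^5·C(6,5) = 192.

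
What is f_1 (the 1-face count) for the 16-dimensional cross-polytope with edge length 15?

An n-cross-polytope has 2^(k+1)·C(n,k+1) k-faces. Here 2^2·C(16,2) = 4·120 = 480.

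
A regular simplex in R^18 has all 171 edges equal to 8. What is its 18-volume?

For a regular n-simplex with edge a, V = (a^n / n!)·√((n+1)/2^n). With a=8, n=18: V ≈ 0.0239544.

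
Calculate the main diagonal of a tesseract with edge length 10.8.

||(10.8,10.8,...,10.8)|| = √(4)·10.8 = 21.6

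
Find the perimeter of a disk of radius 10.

S = n·V_n(r)/r = 2·V_2(10)/10 (volume-to-surface relation), giving 2πr = 2π·10 ≈ 62.8319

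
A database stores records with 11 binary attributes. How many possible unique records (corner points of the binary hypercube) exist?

An n-cube has 2^n vertices; for n = 11 that is 2^11 = 2048.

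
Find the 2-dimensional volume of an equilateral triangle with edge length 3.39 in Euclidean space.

Area = (√3/4) · 3.39² = 4.97623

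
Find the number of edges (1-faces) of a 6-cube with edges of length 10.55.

Number of 1-faces = C(6,1) · 2^(6-1) = 6 · 32 = 192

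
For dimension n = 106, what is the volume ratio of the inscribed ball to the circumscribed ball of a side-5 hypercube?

The radii are 5/2 and 5√106/2, so the volume ratio is (1/√106)^106 = 106^{-106/2} ≈ 4.55816e-108.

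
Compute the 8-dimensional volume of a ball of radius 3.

The n-ball volume is π^(n/2)·r^n/Γ(n/2+1). With n=8, r=3: V = 2187·π^4/8 ≈ 26629.2.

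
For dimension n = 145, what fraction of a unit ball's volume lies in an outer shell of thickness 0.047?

1 - (1-0.047)^145 ≈ 0.99907 ≈ 99.91%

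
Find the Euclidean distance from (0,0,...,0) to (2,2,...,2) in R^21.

Diagonal = √21 · 2 ≈ 9.16515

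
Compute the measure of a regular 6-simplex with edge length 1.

For a regular n-simplex with edge a, V = (a^n / n!)·√((n+1)/2^n). With a=1, n=6: V ≈ 0.000459332.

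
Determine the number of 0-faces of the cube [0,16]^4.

Number of 0-faces = C(4,0) · 2^(4-0) = 1 · 16 = 16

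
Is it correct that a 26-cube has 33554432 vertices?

False. The 26-cube has 2^26 = 67108864 vertices.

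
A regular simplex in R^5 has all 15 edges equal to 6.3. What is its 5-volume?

For a regular n-simplex with edge a, V = (a^n / n!)·√((n+1)/2^n). With a=6.3, n=5: V ≈ 35.8115.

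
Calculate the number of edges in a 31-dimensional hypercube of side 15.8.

Number of 1-faces = C(31,1)·2^(31-1) = 31·1073741824 = 33285996544.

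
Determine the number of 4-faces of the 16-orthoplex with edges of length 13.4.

Each 4-face is the convex hull of 5 vertices, one chosen as ±e_i from each of 5 distinct axes: 2^5·C(16,5) = 139776.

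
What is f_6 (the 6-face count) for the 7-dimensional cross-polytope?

Each 6-face is the convex hull of 7 vertices, one chosen as ±e_i from each of 7 distinct axes: 2^7·C(7,7) = 128.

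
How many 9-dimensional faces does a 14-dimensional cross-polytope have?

Number of 9-faces = 2^(9+1) · C(14,9+1) = 1024 · 1001 = 1025024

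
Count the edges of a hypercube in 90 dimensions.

Each of the 2^90 = 1237940039285380274899124224 vertices has degree 90; total edges = 90·2^90/2 = 55707301767842112370460590080.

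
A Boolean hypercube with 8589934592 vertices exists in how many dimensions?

n = log_2(8589934592) = 33.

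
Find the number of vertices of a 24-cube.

An n-cube has 2^n vertices; for n = 24 that is 2^24 = 16777216.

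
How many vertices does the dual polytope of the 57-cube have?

An n-cross-polytope has 2n vertices; here n = 57, giving 114.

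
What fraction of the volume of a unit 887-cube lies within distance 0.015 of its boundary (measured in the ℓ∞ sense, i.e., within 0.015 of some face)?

Shell fraction = 1 - (1-0.03)^887 ≈ 1 - 1.847e-12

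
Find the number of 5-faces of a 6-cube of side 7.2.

Choose 5 of 6 axes to span the face (C(6,5) = 6 ways), then fix each of the remaining 1 coordinate at one of its two extreme values (2^1 = 2 ways): 6·2 = 12.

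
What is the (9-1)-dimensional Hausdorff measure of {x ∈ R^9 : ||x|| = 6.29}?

S_9(6.29) = 2·π^(9/2)·(6.29)^8 / Γ(9/2) ≈ 7.27387e+07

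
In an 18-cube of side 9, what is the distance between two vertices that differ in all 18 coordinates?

Diagonal = √18 · 9 ≈ 38.1838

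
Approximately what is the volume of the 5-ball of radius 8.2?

V_5(8.2) = π^(5/2) · (8.2)^5 / Γ(5/2 + 1) ≈ 195150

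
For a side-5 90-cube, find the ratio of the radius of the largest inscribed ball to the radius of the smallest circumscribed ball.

r_in = 5/2 (half the side); r_out = 5√90/2 (half the diagonal). Ratio = 1/√90 ≈ 0.105409.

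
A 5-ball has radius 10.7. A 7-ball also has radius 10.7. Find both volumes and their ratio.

V_5(10.7) ≈ 738274. V_7(10.7) ≈ 7.58694e+07. Ratio V_5/V_7 ≈ 0.009731.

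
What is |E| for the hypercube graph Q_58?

The 58-cube has n·2^(n-1) = 58·2^57 = 58·144115188075855872 = 8358680908399640576 edges.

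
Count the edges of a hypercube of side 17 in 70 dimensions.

Number of 1-faces = C(70,1)·2^(70-1) = 70·590295810358705651712 = 41320706725109395619840.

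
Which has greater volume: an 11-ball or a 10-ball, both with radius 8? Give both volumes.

V_11(8.0) ≈ 1.61843e+10. V_10(8.0) ≈ 2.73822e+09. The 11-ball is larger.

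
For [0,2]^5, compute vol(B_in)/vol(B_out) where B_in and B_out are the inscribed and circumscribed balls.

Volume scales as r^n, and r_in/r_out = 1/√5, giving (1/√5)^5 ≈ 0.0178885.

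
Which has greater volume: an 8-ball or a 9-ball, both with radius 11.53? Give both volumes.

V_8(11.53) ≈ 1.26772e+09. V_9(11.53) ≈ 1.1879e+10. The 9-ball is larger.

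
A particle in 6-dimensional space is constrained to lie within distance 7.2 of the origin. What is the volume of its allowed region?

The n-ball volume is π^(n/2)·r^n/Γ(n/2+1). With n=6, r=7.2: V ≈ 719935.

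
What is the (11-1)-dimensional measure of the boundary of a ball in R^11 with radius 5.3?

|∂B_11(5.3)| ≈ 3.62457e+08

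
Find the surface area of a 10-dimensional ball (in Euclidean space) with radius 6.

S_10(6) = 2·π^(10/2)·(6)^9 / Γ(10/2) = 839808·π^5 ≈ 2.56998e+08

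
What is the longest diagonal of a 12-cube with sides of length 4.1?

Diagonal = √12 · 4.1 ≈ 14.2028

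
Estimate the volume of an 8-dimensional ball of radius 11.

V = 214358881·π^4/24 ≈ 8.70021e+08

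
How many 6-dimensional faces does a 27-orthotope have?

An n-cube has C(n,k)·2^(n-k) k-faces. Here C(27,6)·2^21 = 296010·2097152 = 620777963520.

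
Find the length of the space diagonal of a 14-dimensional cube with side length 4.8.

Diagonal = √14 · 4.8 ≈ 17.96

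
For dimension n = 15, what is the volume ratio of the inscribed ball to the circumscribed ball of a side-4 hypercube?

The radii are 4/2 and 4√15/2, so the volume ratio is (1/√15)^15 = 15^{-15/2} ≈ 1.51118e-09.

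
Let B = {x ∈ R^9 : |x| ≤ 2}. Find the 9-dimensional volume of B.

The n-ball volume is π^(n/2)·r^n/Γ(n/2+1). With n=9, r=2: V = 16384·π^4/945 ≈ 1688.84.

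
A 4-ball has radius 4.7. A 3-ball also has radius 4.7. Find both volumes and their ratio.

V_4(4.7) ≈ 2408.03. V_3(4.7) ≈ 434.893. Ratio V_4/V_3 ≈ 5.537.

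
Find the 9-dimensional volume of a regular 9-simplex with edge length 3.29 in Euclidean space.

V = (3.29^9 / 9!) · √((9+1) / 2^9) ≈ 0.0173926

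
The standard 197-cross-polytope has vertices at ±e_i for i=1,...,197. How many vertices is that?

The 197-dimensional cross-polytope has 2n = 2·197 = 394 vertices.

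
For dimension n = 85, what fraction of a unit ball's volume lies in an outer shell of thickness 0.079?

1 - (1-0.079)^85 ≈ 0.999084 ≈ 99.91%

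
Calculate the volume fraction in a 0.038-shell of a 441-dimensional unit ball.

1 - (1-0.038)^441 ≈ 0.999999962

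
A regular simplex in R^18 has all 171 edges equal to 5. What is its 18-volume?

For a regular n-simplex with edge a, V = (a^n / n!)·√((n+1)/2^n). With a=5, n=18: V ≈ 5.07254e-06.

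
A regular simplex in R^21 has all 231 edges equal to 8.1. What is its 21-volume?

V = (8.1^21 / 21!) · √((21+1) / 2^21) ≈ 0.000758993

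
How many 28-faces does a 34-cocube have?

f_28(34-orthoplex) = 2^29 · (34 choose 29) = 149387552489472.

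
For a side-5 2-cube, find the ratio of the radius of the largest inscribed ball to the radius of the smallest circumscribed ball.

r_in / r_out = (5/2) / (5√2/2) = 1/√2 ≈ 0.707107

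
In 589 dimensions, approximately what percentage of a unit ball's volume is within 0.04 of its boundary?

1 - (1-0.04)^589 ≈ 1 - 3.612e-11 ≈ (100 - 3.61e-09)%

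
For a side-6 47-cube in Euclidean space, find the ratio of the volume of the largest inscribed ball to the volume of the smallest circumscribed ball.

V_in / V_out = (r_in/r_out)^47 = (1/√47)^47 = 47^(-47/2) ≈ 5.07809e-40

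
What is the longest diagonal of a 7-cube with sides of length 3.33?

||(3.33,3.33,...,3.33)|| = √(7)·3.33 ≈ 8.81035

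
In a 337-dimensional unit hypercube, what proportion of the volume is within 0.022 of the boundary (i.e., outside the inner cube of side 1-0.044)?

1 - (1 - 2·0.022)^337 = 1 - 0.956^337 ≈ 0.9999997404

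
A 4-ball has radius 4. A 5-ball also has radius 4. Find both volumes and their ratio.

V_4(4) ≈ 1263.31. V_5(4) ≈ 5390.12. Ratio V_4/V_5 ≈ 0.2344.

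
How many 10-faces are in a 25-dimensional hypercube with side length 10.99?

Choose 10 of 25 axes to span the face (C(25,10) = 3268760 ways), then fix each of the remaining 15 coordinates at one of its two extreme values (2^15 = 32768 ways): 3268760·32768 = 107110727680.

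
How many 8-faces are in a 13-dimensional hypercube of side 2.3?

f_8(13-cube) = (13 choose 8) · 2^5 = 41184.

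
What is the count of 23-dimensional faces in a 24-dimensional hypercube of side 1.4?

An n-cube has C(n,k)·2^(n-k) k-faces. Here C(24,23)·2^1 = 24·2 = 48.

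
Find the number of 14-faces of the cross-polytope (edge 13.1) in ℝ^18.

Each 14-face is the convex hull of 15 vertices, one chosen as ±e_i from each of 15 distinct axes: 2^15·C(18,15) = 26738688.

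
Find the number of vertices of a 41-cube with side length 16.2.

An n-cube has 2^n vertices; for n = 41 that is 2^41 = 2199023255552.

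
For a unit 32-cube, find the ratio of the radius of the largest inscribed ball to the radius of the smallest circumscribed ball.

Ratio = (s/2)/(s√32/2) = 32^(-1/2) ≈ 0.176777.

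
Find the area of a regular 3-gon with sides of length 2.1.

Area = (√3/4) · 2.1² = 1.90959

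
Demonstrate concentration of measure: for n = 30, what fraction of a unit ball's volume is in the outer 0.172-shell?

1 - (1-0.172)^30 ≈ 0.996525 ≈ 99.65%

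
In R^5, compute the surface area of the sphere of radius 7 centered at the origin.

S = n·V_n(r)/r = 5·V_5(7)/7 (volume-to-surface relation), giving 19208·π^2/3 ≈ 63191.8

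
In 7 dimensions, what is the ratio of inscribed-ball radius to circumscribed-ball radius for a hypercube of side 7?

r_in / r_out = (7/2) / (7√7/2) = 1/√7 ≈ 0.377964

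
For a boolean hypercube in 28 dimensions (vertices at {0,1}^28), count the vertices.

The 28-cube has 2^28 = 268435456 vertices.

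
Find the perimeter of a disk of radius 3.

S = n·V_n(r)/r = 2·V_2(3)/3 (volume-to-surface relation), giving 2πr = 2π·3 ≈ 18.8496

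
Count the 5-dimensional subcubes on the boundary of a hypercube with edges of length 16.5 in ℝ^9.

Choose 5 of 9 axes to span the face (C(9,5) = 126 ways), then fix each of the remaining 4 coordinates at one of its two extreme values (2^4 = 16 ways): 126·16 = 2016.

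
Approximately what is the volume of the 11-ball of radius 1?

V_11(1) = π^(11/2) · (1)^11 / Γ(11/2 + 1) = 64·π^5/10395 ≈ 1.8841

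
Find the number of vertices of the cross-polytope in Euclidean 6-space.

Number of 0-faces = 2^(0+1) · C(6,0+1) = 2 · 6 = 12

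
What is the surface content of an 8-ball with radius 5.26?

S = n·V_n(r)/r = 8·V_8(5.26)/5.26 (volume-to-surface relation), giving 3.61725e+06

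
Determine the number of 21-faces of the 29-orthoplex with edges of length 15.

f_21(29-orthoplex) = 2^22 · (29 choose 22) = 6546385797120.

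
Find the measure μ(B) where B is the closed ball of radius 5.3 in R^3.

Volume = π^{3/2}·(5.3)^3/Γ(5/2) ≈ 623.615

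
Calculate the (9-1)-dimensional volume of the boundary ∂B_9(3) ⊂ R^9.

S_9(3) = 2·π^(9/2)·(3)^8 / Γ(9/2) = 69984·π^4/35 ≈ 194774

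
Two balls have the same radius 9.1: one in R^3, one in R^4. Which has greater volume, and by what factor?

V_3(9.1) ≈ 3156.55, V_4(9.1) ≈ 33840.4. The 4-ball is larger by a factor of 10.72.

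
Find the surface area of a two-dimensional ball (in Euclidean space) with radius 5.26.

S = n·V_n(r)/r = 2·V_2(5.26)/5.26 (volume-to-surface relation), giving 2πr = 2π·5.26 ≈ 33.0496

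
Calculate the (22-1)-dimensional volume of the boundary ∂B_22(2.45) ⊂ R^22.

|∂B_22(2.45)| ≈ 2.41214e+07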